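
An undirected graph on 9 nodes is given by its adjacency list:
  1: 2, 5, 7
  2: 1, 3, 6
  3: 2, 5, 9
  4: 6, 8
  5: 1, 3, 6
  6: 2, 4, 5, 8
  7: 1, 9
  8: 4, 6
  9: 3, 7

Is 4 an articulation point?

No

Deleting 4 leaves 1 component (was 1) (its neighbors 6, 8 remain connected to each other), so 4 is not a cut vertex.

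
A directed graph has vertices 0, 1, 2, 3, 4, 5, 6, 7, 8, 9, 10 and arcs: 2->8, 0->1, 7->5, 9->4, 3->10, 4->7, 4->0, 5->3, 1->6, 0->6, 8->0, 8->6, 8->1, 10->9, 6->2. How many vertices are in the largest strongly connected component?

6

{3, 4, 5, 7, 9, 10} are all mutually reachable — one SCC of size 6.
{0, 1, 2, 6, 8} are all mutually reachable — one SCC of size 5.
The largest has 6 vertices.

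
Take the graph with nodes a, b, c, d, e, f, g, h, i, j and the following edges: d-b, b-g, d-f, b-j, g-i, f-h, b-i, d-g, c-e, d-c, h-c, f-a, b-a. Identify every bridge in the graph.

b-j, c-e

The edges on the cycle d-f-h-c-d are not bridges since each lies on that cycle.
But removing c-e disconnects c from e; removing j-b disconnects j from b — these are bridges.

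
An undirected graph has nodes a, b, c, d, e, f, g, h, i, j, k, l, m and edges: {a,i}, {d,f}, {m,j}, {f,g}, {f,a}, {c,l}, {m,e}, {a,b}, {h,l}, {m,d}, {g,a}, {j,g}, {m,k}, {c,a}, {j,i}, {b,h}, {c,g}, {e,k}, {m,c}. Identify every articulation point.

Removing m increases the component count from 1 to 2, so m is a cut vertex.
By contrast removing k leaves 1 component; it is not a cut vertex. No other vertex is a cut vertex either.

m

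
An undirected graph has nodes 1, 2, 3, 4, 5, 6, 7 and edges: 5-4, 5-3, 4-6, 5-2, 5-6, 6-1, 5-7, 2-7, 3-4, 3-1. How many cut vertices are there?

Removing 5 increases the component count from 1 to 2, so 5 is a cut vertex.
By contrast removing 1 leaves 1 component; it is not a cut vertex. No other vertex is a cut vertex either.

1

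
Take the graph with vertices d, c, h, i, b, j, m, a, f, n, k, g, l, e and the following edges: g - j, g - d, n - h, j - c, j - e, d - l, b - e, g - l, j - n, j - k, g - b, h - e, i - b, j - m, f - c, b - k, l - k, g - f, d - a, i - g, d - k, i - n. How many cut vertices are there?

2

Removing d increases the component count from 1 to 2, so d is a cut vertex.
Removing j increases the component count from 1 to 2, so j is a cut vertex.
By contrast removing f leaves 1 component; it is not a cut vertex. No other vertex is a cut vertex either.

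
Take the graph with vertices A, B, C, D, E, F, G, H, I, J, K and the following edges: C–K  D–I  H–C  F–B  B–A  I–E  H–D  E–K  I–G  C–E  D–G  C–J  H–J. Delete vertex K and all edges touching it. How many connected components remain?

2

With K gone, the remaining components are: {A, B, F}; {C, D, E, G, H, I, J}.
That is 2 components.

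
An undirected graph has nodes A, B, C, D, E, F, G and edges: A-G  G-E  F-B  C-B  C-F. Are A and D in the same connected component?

No

The component containing A is {A, E, G}, and D is not in it.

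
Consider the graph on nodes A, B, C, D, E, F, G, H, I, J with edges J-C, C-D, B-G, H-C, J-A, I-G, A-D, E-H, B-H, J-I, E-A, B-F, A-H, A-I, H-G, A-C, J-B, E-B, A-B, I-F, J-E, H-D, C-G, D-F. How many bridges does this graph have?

0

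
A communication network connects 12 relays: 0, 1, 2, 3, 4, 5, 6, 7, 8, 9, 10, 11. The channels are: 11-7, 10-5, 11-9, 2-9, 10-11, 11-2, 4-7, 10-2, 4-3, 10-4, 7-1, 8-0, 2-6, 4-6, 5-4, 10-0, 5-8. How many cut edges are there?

The edges on the cycle 10-5-4-6-2-10 are not bridges since each lies on that cycle.
But removing 1-7 disconnects 1 from 7; removing 4-3 disconnects 4 from 3 — these are bridges.
That makes 2 bridges.

2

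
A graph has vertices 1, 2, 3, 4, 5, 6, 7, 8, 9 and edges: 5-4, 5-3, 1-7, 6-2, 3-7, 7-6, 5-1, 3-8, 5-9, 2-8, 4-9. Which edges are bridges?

none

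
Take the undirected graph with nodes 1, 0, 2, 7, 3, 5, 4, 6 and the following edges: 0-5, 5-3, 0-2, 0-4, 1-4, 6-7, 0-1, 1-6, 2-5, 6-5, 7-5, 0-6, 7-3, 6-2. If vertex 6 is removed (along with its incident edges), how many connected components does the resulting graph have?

1

With 6 gone, the remaining components are: {0, 1, 2, 3, 4, 5, 7}.
That is 1 component.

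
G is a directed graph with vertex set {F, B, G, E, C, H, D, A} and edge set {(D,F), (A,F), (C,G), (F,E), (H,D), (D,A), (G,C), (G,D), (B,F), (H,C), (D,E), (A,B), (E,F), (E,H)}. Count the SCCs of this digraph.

1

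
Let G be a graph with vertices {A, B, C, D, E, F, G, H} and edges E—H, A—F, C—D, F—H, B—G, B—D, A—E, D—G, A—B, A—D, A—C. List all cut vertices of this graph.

A

Removing A increases the component count from 1 to 2, so A is a cut vertex.
By contrast removing E leaves 1 component; it is not a cut vertex. No other vertex is a cut vertex either.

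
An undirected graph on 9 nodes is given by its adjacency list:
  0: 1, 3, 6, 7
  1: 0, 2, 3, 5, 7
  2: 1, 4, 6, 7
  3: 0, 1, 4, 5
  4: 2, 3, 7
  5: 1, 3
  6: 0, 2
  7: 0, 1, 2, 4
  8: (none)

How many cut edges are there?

0

The edges on the cycle 1-5-3-1 are not bridges since each lies on that cycle.
Every edge lies on some cycle, so there are no bridges.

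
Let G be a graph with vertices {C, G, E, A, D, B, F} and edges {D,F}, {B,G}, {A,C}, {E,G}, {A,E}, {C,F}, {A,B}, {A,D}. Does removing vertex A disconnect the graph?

Deleting A raises the number of components from 1 to 2, so A is a cut vertex.

Yes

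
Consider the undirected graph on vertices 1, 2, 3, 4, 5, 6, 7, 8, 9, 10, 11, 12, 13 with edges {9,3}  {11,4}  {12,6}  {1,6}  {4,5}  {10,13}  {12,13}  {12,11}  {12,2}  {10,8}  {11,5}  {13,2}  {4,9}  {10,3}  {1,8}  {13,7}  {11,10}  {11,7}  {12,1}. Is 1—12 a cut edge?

No

After removing 1—12, the path 1-6-12 still connects them, so the edge is not a bridge.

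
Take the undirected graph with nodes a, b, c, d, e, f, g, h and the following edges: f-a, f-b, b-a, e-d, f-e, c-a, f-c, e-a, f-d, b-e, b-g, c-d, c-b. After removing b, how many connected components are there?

3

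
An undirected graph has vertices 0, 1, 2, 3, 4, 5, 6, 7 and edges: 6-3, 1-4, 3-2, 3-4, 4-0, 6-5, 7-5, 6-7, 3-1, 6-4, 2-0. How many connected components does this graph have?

Starting from 0 we can reach 0, 1, 2, 3, 4, 5, 6, 7. That is one component of size 8.
Total: 1 component.

1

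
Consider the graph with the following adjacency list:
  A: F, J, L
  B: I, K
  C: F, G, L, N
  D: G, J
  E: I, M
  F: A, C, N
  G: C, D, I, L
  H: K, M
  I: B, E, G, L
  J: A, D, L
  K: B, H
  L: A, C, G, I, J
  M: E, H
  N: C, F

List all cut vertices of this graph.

I

Removing I increases the component count from 1 to 2, so I is a cut vertex.
By contrast removing H leaves 1 component; it is not a cut vertex. No other vertex is a cut vertex either.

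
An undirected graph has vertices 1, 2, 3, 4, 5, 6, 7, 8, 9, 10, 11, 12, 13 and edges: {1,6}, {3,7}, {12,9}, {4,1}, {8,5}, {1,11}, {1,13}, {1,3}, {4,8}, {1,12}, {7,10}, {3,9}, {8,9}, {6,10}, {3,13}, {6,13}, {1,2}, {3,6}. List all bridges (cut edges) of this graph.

1-11, 1-2, 5-8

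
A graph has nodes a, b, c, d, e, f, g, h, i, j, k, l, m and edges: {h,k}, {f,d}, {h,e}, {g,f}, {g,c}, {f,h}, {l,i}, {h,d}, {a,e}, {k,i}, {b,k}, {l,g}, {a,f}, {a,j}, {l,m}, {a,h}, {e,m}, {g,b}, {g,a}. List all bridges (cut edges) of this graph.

The edges on the cycle l-g-a-h-k-i-l are not bridges since each lies on that cycle.
But removing g–c disconnects g from c; removing a–j disconnects a from j — these are bridges.

a-j, c-g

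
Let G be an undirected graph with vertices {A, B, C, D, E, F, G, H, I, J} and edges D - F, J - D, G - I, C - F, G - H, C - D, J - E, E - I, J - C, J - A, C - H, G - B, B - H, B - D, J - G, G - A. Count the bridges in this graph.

0

The edges on the cycle J-E-I-G-J are not bridges since each lies on that cycle.
Every edge lies on some cycle, so there are no bridges.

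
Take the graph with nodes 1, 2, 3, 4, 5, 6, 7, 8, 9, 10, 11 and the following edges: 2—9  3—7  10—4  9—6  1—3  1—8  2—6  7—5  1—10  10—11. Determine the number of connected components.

Starting from 2 we can reach 2, 6, 9. That is one component of size 3.
Starting from 1 we can reach 1, 3, 4, 5, 7, 8, 10, 11. That is one component of size 8.
Total: 2 components.

2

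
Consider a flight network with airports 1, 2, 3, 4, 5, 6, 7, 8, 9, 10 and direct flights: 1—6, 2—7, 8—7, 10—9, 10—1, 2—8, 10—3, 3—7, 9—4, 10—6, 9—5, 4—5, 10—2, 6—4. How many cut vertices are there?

1

Removing 10 increases the component count from 1 to 2, so 10 is a cut vertex.
By contrast removing 7 leaves 1 component; it is not a cut vertex. No other vertex is a cut vertex either.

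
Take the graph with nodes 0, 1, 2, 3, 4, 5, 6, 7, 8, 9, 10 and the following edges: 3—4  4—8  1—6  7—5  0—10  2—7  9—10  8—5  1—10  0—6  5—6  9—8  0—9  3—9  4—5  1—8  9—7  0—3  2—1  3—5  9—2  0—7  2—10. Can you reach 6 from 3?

From 3 we can reach 0, 1, 2, 3, 4, 5, 6, 7, 8, 9, 10, which includes 6.

Yes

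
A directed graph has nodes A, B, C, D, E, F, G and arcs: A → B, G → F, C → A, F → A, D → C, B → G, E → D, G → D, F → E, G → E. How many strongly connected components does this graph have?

1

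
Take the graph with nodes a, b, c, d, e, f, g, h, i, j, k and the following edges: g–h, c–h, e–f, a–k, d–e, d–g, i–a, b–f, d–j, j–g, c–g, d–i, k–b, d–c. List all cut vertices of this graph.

d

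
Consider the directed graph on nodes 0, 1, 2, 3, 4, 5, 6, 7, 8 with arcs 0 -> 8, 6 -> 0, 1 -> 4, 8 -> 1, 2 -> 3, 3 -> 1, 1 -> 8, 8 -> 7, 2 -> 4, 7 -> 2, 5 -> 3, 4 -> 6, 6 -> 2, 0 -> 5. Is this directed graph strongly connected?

From 4 we can reach every vertex (0, 1, 2, 3, 4, 5, 6, 7, 8), and every vertex can reach 4 (0, 1, 2, 3, 4, 5, 6, 7, 8). So the whole graph is one strongly connected component.

Yes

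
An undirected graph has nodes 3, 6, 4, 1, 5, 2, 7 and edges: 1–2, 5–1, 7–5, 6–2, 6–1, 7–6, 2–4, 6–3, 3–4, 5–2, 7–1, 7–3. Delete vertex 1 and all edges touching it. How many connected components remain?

1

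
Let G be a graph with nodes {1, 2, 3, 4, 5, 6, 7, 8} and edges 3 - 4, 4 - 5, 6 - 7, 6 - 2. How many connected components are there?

1 is isolated — a component by itself.
8 is isolated — a component by itself.
Starting from 3 we can reach 3, 4, 5. That is one component of size 3.
Starting from 2 we can reach 2, 6, 7. That is one component of size 3.
Total: 4 components.

4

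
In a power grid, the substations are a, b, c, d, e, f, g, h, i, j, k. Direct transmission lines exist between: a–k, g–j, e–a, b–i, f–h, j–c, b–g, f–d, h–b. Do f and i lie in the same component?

Yes

From f we can reach b, c, d, f, g, h, i, j, which includes i.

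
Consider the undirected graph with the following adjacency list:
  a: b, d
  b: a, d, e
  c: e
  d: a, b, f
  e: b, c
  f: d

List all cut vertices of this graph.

b, d, e

Removing b increases the component count from 1 to 2, so b is a cut vertex.
Removing d increases the component count from 1 to 2, so d is a cut vertex.
Removing e increases the component count from 1 to 2, so e is a cut vertex.
By contrast removing f leaves 1 component; it is not a cut vertex. No other vertex is a cut vertex either.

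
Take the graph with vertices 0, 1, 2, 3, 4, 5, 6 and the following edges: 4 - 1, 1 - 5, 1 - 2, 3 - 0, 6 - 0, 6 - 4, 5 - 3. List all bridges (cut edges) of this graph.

The edges on the cycle 6-4-1-5-3-0-6 are not bridges since each lies on that cycle.
But removing 1 - 2 disconnects 1 from 2 — this is a bridge.

1-2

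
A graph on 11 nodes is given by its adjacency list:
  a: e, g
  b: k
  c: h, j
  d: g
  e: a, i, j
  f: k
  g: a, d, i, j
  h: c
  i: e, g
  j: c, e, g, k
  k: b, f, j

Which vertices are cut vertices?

c, g, j, k

Removing c increases the component count from 1 to 2, so c is a cut vertex.
Removing g increases the component count from 1 to 2, so g is a cut vertex.
Removing j increases the component count from 1 to 3, so j is a cut vertex.
Likewise k is a cut vertex.
By contrast removing f leaves 1 component; it is not a cut vertex. No other vertex is a cut vertex either.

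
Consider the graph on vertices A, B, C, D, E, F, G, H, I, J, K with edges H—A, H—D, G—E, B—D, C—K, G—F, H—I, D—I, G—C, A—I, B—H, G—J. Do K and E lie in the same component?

Yes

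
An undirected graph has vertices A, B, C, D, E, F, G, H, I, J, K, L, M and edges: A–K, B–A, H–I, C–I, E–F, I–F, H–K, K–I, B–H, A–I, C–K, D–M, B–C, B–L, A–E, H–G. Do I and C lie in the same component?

From I we can reach A, B, C, E, F, G, H, I, K, L, which includes C.

Yes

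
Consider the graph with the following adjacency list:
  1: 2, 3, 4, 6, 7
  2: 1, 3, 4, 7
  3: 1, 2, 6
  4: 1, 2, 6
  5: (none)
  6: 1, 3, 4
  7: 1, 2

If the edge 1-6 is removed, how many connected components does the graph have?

2

1 and 6 are still connected via 1-3-6, so the component count stays at 2.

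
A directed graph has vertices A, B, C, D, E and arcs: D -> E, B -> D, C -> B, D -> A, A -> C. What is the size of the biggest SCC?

{A, B, C, D} are all mutually reachable — one SCC of size 4.
{E} is an SCC by itself.
The largest has 4 vertices.

4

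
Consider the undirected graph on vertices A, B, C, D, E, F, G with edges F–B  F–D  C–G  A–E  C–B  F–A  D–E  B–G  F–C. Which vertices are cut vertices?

Removing F increases the component count from 1 to 2, so F is a cut vertex.
By contrast removing C leaves 1 component; it is not a cut vertex. No other vertex is a cut vertex either.

F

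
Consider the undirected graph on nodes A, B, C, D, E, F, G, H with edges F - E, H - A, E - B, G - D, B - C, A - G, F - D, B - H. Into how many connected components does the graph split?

1

Starting from A we can reach A, B, C, D, E, F, G, H. That is one component of size 8.
Total: 1 component.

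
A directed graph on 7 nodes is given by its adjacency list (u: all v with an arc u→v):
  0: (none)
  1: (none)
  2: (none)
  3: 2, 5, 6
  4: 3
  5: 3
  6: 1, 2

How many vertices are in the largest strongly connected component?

2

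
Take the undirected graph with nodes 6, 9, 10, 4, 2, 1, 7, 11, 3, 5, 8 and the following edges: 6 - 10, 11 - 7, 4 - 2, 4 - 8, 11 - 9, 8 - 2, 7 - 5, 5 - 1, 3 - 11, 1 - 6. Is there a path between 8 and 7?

No

The component containing 8 is {2, 4, 8}, and 7 is not in it.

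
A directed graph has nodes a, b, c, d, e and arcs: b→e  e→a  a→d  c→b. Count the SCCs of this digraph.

{d} is an SCC by itself.
{a} is an SCC by itself.
{b} is an SCC by itself.
{e} is an SCC by itself.
{c} is an SCC by itself.
That gives 5 strongly connected components.

5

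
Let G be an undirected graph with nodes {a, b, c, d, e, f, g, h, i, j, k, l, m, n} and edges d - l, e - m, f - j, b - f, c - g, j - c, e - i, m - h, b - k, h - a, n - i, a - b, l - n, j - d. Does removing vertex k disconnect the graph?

No

Deleting k leaves 1 component (was 1), so k is not a cut vertex.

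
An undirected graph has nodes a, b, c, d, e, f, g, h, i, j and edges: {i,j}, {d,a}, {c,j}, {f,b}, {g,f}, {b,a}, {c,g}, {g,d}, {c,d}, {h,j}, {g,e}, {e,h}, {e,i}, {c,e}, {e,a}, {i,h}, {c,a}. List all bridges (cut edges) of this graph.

none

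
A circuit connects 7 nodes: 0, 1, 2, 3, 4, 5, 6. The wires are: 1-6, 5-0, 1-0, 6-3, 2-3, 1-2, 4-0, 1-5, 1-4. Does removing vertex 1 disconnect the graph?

Yes

Deleting 1 raises the number of components from 1 to 2, so 1 is a cut vertex.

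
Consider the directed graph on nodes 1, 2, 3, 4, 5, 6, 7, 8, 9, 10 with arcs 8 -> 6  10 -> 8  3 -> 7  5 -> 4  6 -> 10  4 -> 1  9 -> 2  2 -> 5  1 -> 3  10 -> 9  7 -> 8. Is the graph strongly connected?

From 5 we can reach every vertex (1, 2, 3, 4, 5, 6, 7, 8, 9, 10), and every vertex can reach 5 (1, 2, 3, 4, 5, 6, 7, 8, 9, 10). So the whole graph is one strongly connected component.

Yes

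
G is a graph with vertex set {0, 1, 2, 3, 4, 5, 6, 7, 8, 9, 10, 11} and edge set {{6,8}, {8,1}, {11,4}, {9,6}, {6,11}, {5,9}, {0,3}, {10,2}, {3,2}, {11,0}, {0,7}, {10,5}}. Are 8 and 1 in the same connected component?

Yes

From 8 we can reach 0, 1, 2, 3, 4, 5, 6, 7, 8, 9, 10, 11, which includes 1.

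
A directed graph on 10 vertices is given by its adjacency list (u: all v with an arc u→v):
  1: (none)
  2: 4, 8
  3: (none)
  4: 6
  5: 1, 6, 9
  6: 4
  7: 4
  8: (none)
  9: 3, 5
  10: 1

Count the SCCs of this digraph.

8

{4, 6} are all mutually reachable — one SCC of size 2.
{5, 9} are all mutually reachable — one SCC of size 2.
{7} is an SCC by itself.
{8} is an SCC by itself.
{2} is an SCC by itself.
(and 3 more singleton SCCs)
That gives 8 strongly connected components.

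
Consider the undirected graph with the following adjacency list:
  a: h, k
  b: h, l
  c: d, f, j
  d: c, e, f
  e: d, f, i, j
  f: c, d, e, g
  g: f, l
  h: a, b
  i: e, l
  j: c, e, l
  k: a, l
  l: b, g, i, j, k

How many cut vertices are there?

Removing l increases the component count from 1 to 2, so l is a cut vertex.
By contrast removing g leaves 1 component; it is not a cut vertex. No other vertex is a cut vertex either.

1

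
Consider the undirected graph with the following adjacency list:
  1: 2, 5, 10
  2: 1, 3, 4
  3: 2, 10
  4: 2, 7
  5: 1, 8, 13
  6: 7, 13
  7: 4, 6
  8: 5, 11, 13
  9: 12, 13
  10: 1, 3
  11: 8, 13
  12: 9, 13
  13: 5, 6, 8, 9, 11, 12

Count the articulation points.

1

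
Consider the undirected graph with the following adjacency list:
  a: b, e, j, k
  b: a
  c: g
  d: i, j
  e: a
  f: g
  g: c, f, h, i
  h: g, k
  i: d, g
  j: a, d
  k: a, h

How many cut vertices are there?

2

Removing a increases the component count from 1 to 3, so a is a cut vertex.
Removing g increases the component count from 1 to 3, so g is a cut vertex.
By contrast removing f leaves 1 component; it is not a cut vertex. No other vertex is a cut vertex either.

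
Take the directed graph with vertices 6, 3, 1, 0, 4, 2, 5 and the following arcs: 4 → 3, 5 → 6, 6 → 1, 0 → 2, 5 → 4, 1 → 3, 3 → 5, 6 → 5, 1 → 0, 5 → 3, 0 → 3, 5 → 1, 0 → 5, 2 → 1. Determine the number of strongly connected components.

{0, 1, 2, 3, 4, 5, 6} are all mutually reachable — one SCC of size 7.
That gives 1 strongly connected component.

1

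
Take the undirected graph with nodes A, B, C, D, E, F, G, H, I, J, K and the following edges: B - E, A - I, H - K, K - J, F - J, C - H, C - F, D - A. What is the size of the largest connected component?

5

G is isolated — a component by itself.
Starting from B we can reach B, E. That is one component of size 2.
Starting from A we can reach A, D, I. That is one component of size 3.
Starting from C we can reach C, F, H, J, K. That is one component of size 5.
The largest has 5 vertices.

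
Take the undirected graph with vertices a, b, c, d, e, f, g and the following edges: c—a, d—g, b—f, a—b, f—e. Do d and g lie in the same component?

From d we can reach d, g, which includes g.

Yes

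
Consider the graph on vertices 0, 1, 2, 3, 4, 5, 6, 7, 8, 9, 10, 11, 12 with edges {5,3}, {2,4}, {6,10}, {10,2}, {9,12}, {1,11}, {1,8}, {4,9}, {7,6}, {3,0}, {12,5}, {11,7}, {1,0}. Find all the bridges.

The edges on the cycle 1-11-7-6-10-2-4-9-12-5-3-0-1 are not bridges since each lies on that cycle.
But removing 1—8 disconnects 1 from 8 — this is a bridge.

1-8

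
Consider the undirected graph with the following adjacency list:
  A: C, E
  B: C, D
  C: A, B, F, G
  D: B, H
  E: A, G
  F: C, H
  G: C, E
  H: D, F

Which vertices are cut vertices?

C

Removing C increases the component count from 1 to 2, so C is a cut vertex.
By contrast removing A leaves 1 component; it is not a cut vertex. No other vertex is a cut vertex either.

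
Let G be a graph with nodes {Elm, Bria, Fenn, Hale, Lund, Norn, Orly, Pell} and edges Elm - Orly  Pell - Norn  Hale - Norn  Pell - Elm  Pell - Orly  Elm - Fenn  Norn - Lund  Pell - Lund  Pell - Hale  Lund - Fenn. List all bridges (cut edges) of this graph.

none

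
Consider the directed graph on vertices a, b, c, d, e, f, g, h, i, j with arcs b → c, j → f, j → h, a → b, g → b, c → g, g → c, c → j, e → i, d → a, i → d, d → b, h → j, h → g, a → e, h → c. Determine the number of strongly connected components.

{b, c, g, h, j} are all mutually reachable — one SCC of size 5.
{a, d, e, i} are all mutually reachable — one SCC of size 4.
{f} is an SCC by itself.
That gives 3 strongly connected components.

3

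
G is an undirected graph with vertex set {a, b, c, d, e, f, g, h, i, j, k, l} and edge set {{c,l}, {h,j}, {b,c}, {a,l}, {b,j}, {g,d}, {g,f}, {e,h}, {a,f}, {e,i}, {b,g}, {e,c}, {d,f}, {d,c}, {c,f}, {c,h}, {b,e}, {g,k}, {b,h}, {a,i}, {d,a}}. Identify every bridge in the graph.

g-k

The edges on the cycle b-g-d-a-l-c-e-b are not bridges since each lies on that cycle.
But removing k - g disconnects k from g — this is a bridge.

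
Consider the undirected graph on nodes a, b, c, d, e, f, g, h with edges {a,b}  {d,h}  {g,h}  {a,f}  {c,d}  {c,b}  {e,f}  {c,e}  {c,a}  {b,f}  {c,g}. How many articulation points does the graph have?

1

Removing c increases the component count from 1 to 2, so c is a cut vertex.
By contrast removing d leaves 1 component; it is not a cut vertex. No other vertex is a cut vertex either.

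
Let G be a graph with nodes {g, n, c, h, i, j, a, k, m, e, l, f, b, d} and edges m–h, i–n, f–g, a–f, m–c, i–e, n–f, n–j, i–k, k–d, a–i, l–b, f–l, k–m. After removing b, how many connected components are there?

1

With b gone, the remaining components are: {a, c, d, e, f, g, h, i, j, k, l, m, n}.
That is 1 component.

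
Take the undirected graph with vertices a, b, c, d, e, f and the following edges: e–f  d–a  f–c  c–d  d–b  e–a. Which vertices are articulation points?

d

Removing d increases the component count from 1 to 2, so d is a cut vertex.
By contrast removing b leaves 1 component; it is not a cut vertex. No other vertex is a cut vertex either.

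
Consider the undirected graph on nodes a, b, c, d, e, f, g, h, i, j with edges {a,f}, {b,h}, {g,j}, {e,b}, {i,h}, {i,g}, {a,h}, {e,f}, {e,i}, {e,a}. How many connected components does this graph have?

c is isolated — a component by itself.
d is isolated — a component by itself.
Starting from a we can reach a, b, e, f, g, h, i, j. That is one component of size 8.
Total: 3 components.

3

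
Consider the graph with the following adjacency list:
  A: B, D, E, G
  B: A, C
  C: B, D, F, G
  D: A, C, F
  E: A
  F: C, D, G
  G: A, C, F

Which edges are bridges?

The edges on the cycle C-F-G-C are not bridges since each lies on that cycle.
But removing A-E disconnects A from E — this is a bridge.

A-E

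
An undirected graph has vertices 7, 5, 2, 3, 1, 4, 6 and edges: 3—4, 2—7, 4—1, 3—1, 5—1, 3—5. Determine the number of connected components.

3

6 is isolated — a component by itself.
Starting from 2 we can reach 2, 7. That is one component of size 2.
Starting from 1 we can reach 1, 3, 4, 5. That is one component of size 4.
Total: 3 components.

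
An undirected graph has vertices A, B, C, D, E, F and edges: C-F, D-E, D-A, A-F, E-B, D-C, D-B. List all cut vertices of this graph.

D

Removing D increases the component count from 1 to 2, so D is a cut vertex.
By contrast removing C leaves 1 component; it is not a cut vertex. No other vertex is a cut vertex either.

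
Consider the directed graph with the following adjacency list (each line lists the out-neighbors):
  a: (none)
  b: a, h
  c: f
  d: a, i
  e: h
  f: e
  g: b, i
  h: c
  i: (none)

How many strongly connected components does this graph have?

6

{c, e, f, h} are all mutually reachable — one SCC of size 4.
{b} is an SCC by itself.
{d} is an SCC by itself.
{i} is an SCC by itself.
{g} is an SCC by itself.
(and 1 more singleton SCC)
That gives 6 strongly connected components.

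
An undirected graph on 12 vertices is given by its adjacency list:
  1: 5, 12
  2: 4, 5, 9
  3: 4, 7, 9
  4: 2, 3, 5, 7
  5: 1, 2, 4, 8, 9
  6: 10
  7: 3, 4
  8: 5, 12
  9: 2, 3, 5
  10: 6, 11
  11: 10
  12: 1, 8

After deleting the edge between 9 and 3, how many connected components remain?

9 and 3 are still connected via 9-5-4-3, so the component count stays at 2.

2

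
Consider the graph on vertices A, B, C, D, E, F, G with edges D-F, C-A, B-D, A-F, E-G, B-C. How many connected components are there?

2

Starting from E we can reach E, G. That is one component of size 2.
Starting from A we can reach A, B, C, D, F. That is one component of size 5.
Total: 2 components.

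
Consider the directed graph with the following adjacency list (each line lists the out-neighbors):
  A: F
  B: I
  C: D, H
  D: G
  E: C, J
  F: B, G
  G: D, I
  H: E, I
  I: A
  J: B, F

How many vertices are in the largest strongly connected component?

{A, B, D, F, G, I} are all mutually reachable — one SCC of size 6.
{C, E, H} are all mutually reachable — one SCC of size 3.
{J} is an SCC by itself.
The largest has 6 vertices.

6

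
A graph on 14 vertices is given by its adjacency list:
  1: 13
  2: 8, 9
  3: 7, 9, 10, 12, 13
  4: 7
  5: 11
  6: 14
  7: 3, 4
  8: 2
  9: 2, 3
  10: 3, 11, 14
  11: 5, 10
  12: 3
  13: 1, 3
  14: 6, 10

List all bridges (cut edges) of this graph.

removing 10-14 disconnects 10 from 14; removing 9-3 disconnects 9 from 3; removing 5-11 disconnects 5 from 11; removing 10-11 disconnects 10 from 11 — these are bridges.
In total 13 edges are bridges.

1-13, 10-11, 10-14, 10-3, 11-5, 12-3, 13-3, 14-6, 2-8, 2-9, 3-7, 3-9, 4-7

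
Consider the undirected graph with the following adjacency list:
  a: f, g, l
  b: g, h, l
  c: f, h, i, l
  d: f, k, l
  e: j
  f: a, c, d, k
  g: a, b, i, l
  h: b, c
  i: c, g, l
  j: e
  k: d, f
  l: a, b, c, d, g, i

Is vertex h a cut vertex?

No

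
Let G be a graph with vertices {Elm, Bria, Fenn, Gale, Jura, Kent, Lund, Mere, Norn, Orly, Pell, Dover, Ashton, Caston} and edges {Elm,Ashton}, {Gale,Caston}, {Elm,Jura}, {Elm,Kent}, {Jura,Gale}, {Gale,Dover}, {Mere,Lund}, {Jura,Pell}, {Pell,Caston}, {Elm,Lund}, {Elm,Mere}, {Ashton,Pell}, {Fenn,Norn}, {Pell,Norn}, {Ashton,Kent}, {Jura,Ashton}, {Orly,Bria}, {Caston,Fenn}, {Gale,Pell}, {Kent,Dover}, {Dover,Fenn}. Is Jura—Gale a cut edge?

After removing Jura—Gale, the path Jura-Pell-Gale still connects them, so the edge is not a bridge.

No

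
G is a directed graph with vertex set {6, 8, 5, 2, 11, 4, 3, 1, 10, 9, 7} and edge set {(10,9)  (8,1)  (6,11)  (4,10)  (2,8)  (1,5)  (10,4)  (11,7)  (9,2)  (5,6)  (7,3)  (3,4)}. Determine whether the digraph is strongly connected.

From 4 we can reach every vertex (1, 2, 3, 4, 5, 6, 7, 8, 9, 10, 11), and every vertex can reach 4 (1, 2, 3, 4, 5, 6, 7, 8, 9, 10, 11). So the whole graph is one strongly connected component.

Yes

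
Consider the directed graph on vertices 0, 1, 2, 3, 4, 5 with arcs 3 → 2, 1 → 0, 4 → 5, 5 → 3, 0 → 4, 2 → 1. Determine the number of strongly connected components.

1

{0, 1, 2, 3, 4, 5} are all mutually reachable — one SCC of size 6.
That gives 1 strongly connected component.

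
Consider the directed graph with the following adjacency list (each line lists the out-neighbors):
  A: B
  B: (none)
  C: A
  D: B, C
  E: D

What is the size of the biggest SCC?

{A} is an SCC by itself.
{C} is an SCC by itself.
{B} is an SCC by itself.
{E} is an SCC by itself.
{D} is an SCC by itself.
The largest has 1 vertex.

1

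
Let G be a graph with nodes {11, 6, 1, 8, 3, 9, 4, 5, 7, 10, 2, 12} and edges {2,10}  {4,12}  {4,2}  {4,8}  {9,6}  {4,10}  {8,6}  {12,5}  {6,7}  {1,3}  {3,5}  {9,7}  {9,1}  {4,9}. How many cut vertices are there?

Removing 4 increases the component count from 2 to 3, so 4 is a cut vertex.
By contrast removing 1 leaves 2 components; it is not a cut vertex. No other vertex is a cut vertex either.

1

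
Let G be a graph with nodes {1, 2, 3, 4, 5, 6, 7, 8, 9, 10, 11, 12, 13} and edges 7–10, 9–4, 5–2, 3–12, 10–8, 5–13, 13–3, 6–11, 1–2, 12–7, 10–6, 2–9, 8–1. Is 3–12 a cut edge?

After removing 3–12, the path 3-13-5-2-1-8-10-7-12 still connects them, so the edge is not a bridge.

No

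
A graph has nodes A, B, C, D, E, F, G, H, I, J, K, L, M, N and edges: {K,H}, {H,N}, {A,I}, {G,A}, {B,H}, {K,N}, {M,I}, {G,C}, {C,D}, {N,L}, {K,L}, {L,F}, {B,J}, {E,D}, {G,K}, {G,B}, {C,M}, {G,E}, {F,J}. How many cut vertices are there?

1

Removing G increases the component count from 1 to 2, so G is a cut vertex.
By contrast removing K leaves 1 component; it is not a cut vertex. No other vertex is a cut vertex either.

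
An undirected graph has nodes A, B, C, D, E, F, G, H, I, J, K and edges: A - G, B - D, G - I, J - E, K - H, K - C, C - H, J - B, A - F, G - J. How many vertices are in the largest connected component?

Starting from C we can reach C, H, K. That is one component of size 3.
Starting from A we can reach A, B, D, E, F, G, I, J. That is one component of size 8.
The largest has 8 vertices.

8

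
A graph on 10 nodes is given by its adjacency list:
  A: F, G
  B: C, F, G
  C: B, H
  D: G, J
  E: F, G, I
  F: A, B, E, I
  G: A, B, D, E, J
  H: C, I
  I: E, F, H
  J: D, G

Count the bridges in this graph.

The edges on the cycle G-D-J-G are not bridges since each lies on that cycle.
Every edge lies on some cycle, so there are no bridges.

0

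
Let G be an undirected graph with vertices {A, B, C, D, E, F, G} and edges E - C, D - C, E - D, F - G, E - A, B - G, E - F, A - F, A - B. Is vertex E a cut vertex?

Yes

Deleting E raises the number of components from 1 to 2, so E is a cut vertex.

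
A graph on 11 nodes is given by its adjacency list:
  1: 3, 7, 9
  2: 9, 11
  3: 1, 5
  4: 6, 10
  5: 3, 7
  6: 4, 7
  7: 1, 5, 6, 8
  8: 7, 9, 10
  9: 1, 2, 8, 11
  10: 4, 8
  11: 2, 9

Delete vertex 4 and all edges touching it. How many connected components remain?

With 4 gone, the remaining components are: {1, 2, 3, 5, 6, 7, 8, 9, 10, 11}.
That is 1 component.

1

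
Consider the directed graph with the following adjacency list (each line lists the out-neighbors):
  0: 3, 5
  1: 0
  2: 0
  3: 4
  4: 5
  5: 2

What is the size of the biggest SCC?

5

{0, 2, 3, 4, 5} are all mutually reachable — one SCC of size 5.
{1} is an SCC by itself.
The largest has 5 vertices.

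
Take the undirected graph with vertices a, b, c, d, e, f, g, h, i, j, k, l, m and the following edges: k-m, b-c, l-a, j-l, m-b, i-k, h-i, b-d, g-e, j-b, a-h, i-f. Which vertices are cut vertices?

b, i

Removing b increases the component count from 2 to 4, so b is a cut vertex.
Removing i increases the component count from 2 to 3, so i is a cut vertex.
By contrast removing j leaves 2 components; it is not a cut vertex. No other vertex is a cut vertex either.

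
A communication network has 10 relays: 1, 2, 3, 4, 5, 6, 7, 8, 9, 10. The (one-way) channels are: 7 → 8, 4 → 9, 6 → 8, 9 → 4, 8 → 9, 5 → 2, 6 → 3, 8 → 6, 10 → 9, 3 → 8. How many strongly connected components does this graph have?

7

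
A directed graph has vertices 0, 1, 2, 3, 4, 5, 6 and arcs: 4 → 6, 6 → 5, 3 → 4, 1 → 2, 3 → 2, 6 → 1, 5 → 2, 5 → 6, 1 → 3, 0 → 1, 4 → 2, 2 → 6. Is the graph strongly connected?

No

There is no directed path from 6 to 0, so the graph is not strongly connected.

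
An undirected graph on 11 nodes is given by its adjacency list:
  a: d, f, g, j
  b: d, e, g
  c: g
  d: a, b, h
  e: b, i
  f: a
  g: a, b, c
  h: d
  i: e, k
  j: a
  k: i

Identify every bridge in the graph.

a-f, a-j, b-e, c-g, d-h, e-i, i-k

The edges on the cycle b-g-a-d-b are not bridges since each lies on that cycle.
But removing j-a disconnects j from a; removing g-c disconnects g from c; removing h-d disconnects h from d; removing k-i disconnects k from i — these are bridges.
In total 7 edges are bridges.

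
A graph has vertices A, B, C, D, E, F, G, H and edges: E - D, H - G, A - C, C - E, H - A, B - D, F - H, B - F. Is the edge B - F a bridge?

After removing B - F, the path B-D-E-C-A-H-F still connects them, so the edge is not a bridge.

No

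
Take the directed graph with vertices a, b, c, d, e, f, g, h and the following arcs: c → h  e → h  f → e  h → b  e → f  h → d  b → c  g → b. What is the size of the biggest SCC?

3

{b, c, h} are all mutually reachable — one SCC of size 3.
{e, f} are all mutually reachable — one SCC of size 2.
{d} is an SCC by itself.
{g} is an SCC by itself.
{a} is an SCC by itself.
The largest has 3 vertices.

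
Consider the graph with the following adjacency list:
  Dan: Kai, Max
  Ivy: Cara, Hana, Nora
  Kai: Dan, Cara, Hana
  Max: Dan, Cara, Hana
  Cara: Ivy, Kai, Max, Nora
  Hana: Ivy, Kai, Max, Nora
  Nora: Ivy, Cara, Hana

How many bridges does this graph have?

The edges on the cycle Hana-Max-Cara-Nora-Hana are not bridges since each lies on that cycle.
Every edge lies on some cycle, so there are no bridges.

0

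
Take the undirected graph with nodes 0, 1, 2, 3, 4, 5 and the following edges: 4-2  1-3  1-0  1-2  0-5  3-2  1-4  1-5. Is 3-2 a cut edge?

No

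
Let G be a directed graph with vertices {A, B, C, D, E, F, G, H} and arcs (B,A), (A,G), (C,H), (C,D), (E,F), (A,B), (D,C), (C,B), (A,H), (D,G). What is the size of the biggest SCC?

2

{A, B} are all mutually reachable — one SCC of size 2.
{C, D} are all mutually reachable — one SCC of size 2.
{G} is an SCC by itself.
{F} is an SCC by itself.
{H} is an SCC by itself.
(and 1 more singleton SCC)
The largest has 2 vertices.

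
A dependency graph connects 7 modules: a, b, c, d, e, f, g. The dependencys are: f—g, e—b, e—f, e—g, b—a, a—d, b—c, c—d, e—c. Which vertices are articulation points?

e

Removing e increases the component count from 1 to 2, so e is a cut vertex.
By contrast removing b leaves 1 component; it is not a cut vertex. No other vertex is a cut vertex either.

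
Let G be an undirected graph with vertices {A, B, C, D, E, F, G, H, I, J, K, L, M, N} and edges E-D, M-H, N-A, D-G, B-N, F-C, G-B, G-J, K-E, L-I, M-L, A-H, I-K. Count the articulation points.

1

Removing G increases the component count from 2 to 3, so G is a cut vertex.
By contrast removing J leaves 2 components; it is not a cut vertex. No other vertex is a cut vertex either.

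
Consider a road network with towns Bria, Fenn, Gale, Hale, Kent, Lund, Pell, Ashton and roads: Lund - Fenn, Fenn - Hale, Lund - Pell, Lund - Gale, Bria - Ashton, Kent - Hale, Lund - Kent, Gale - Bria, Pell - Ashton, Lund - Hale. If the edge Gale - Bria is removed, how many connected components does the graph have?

1

Gale and Bria are still connected via Gale-Lund-Pell-Ashton-Bria, so the component count stays at 1.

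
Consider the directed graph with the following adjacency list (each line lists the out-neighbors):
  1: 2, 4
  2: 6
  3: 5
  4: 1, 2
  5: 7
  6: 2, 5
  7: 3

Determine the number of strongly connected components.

{3, 5, 7} are all mutually reachable — one SCC of size 3.
{2, 6} are all mutually reachable — one SCC of size 2.
{1, 4} are all mutually reachable — one SCC of size 2.
That gives 3 strongly connected components.

3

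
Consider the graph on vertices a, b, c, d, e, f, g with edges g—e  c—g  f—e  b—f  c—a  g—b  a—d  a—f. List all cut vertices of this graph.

Removing a increases the component count from 1 to 2, so a is a cut vertex.
By contrast removing e leaves 1 component; it is not a cut vertex. No other vertex is a cut vertex either.

a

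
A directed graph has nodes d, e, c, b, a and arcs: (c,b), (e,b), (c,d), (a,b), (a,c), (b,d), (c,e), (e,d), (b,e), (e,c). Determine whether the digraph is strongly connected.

There is no directed path from d to a, so the graph is not strongly connected.

No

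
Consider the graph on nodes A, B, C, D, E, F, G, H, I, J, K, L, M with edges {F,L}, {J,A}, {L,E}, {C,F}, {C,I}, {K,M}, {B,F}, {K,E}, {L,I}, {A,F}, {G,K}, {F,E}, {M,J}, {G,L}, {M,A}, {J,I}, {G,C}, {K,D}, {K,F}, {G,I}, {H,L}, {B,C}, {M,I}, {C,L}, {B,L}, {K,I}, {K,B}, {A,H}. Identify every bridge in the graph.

D-K

The edges on the cycle K-M-J-A-H-L-B-K are not bridges since each lies on that cycle.
But removing D-K disconnects D from K — this is a bridge.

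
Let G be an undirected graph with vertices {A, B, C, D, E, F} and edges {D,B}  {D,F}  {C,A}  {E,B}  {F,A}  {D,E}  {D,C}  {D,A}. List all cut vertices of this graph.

Removing D increases the component count from 1 to 2, so D is a cut vertex.
By contrast removing C leaves 1 component; it is not a cut vertex. No other vertex is a cut vertex either.

D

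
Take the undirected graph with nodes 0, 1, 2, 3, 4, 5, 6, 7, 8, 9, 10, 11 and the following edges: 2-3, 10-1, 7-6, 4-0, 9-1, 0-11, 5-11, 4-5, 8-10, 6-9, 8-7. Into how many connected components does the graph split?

3

Starting from 2 we can reach 2, 3. That is one component of size 2.
Starting from 0 we can reach 0, 4, 5, 11. That is one component of size 4.
Starting from 1 we can reach 1, 6, 7, 8, 9, 10. That is one component of size 6.
Total: 3 components.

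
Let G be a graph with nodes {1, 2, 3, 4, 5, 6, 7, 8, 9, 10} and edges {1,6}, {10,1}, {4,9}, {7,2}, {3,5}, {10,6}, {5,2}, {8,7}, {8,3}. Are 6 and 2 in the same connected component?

No

The component containing 6 is {1, 6, 10}, and 2 is not in it.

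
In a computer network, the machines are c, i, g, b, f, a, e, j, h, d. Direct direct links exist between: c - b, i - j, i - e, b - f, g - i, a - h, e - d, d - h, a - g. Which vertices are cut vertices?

Removing b increases the component count from 2 to 3, so b is a cut vertex.
Removing i increases the component count from 2 to 3, so i is a cut vertex.
By contrast removing d leaves 2 components; it is not a cut vertex. No other vertex is a cut vertex either.

b, i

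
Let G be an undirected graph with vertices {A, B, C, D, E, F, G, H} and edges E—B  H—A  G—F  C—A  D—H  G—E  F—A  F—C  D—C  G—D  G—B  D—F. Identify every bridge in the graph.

The edges on the cycle G-E-B-G are not bridges since each lies on that cycle.
Every edge lies on some cycle, so there are no bridges.

none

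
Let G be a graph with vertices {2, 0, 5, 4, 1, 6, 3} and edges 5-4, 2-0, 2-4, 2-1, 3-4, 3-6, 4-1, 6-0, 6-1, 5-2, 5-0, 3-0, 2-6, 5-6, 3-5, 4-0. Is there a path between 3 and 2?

From 3 we can reach 0, 1, 2, 3, 4, 5, 6, which includes 2.

Yes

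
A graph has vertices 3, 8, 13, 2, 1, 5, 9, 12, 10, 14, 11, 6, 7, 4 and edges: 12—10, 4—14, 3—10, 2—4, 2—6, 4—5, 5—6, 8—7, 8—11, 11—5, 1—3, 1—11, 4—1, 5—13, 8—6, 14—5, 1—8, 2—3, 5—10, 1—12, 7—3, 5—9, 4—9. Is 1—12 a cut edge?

No

After removing 1—12, the path 1-3-10-12 still connects them, so the edge is not a bridge.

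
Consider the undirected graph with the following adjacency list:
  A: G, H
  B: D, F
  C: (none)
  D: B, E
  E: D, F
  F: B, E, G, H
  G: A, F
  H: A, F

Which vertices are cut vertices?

Removing F increases the component count from 2 to 3, so F is a cut vertex.
By contrast removing D leaves 2 components; it is not a cut vertex. No other vertex is a cut vertex either.

F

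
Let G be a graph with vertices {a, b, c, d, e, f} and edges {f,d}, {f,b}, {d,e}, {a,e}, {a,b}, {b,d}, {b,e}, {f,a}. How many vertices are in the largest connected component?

c is isolated — a component by itself.
Starting from a we can reach a, b, d, e, f. That is one component of size 5.
The largest has 5 vertices.

5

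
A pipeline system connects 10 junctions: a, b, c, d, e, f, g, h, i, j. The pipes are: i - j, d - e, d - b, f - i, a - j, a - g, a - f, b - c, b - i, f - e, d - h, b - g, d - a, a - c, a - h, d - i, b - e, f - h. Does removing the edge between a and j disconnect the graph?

After removing a - j, the path a-d-i-j still connects them, so the edge is not a bridge.

No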